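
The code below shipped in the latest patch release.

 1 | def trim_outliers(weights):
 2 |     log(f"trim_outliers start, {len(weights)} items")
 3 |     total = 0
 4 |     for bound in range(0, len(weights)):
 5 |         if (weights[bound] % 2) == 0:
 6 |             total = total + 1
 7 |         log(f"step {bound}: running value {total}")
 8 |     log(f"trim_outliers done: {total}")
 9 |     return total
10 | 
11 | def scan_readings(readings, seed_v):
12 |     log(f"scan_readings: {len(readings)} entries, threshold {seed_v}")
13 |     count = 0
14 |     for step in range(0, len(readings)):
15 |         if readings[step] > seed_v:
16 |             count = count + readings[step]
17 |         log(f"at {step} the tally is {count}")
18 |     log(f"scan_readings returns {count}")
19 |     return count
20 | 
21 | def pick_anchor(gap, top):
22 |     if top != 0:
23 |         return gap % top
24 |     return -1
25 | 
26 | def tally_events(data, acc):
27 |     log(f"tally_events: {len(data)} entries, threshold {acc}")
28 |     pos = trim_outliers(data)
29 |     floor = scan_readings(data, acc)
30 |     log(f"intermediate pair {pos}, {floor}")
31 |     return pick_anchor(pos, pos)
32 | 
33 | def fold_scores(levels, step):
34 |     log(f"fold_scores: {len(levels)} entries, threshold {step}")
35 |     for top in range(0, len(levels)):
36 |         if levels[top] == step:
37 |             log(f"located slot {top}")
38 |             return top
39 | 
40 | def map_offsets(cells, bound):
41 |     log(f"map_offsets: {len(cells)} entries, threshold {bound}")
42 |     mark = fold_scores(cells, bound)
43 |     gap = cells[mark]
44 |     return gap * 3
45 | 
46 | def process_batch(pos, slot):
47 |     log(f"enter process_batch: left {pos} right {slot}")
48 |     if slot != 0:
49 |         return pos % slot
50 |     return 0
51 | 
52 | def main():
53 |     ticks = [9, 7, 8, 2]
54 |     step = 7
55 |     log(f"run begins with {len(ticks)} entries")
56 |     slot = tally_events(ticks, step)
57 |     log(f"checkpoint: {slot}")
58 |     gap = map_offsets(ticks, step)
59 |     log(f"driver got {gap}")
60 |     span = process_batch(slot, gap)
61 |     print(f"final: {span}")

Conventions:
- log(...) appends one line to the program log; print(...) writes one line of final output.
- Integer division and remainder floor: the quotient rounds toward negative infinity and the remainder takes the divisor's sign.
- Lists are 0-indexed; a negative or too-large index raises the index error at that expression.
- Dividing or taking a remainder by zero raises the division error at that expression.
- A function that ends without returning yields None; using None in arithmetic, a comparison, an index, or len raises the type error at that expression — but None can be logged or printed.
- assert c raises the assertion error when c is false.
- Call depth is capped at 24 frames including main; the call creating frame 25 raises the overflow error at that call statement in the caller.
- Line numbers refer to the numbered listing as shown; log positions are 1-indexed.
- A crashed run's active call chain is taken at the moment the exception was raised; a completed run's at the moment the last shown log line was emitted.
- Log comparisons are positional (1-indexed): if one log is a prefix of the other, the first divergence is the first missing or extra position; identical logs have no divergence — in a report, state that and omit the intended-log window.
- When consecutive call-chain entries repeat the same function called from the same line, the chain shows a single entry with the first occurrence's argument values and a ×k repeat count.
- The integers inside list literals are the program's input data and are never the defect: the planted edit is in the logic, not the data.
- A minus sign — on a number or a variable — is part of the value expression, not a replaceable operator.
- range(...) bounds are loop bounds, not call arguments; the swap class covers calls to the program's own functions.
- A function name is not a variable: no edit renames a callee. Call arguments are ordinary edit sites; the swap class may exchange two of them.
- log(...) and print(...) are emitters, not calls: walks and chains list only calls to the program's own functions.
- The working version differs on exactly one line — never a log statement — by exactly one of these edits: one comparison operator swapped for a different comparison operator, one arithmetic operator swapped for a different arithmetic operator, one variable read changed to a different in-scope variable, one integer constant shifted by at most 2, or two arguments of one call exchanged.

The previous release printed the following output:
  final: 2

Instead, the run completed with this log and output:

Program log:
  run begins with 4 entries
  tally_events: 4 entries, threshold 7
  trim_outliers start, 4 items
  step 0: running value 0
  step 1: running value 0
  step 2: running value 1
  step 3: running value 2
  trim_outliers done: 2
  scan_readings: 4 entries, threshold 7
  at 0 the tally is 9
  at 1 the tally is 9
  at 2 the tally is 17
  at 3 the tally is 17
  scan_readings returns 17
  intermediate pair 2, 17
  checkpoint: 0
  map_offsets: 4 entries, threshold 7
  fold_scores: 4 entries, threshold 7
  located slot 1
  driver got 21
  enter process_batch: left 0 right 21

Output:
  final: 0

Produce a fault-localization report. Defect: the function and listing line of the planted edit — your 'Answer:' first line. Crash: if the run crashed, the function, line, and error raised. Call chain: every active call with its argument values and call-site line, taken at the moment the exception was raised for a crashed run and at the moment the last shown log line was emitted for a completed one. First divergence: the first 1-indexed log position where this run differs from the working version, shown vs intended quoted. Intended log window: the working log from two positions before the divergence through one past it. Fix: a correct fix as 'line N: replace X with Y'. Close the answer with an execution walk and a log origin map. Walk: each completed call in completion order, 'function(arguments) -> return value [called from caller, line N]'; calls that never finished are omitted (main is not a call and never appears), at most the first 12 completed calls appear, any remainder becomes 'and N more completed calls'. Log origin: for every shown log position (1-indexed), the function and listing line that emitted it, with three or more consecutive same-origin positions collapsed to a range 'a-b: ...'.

Answer: the defect is in tally_events at line 31.
The tell: Log line 16 is where behavior first shows: 'checkpoint: 0' appears instead of 'checkpoint: 2'.
Call chain: main -> process_batch(0, 21) (called at line 60).
First divergence: at position 16 the run shows 'checkpoint: 0' where the working version logs 'checkpoint: 2'.
Intended log window:
  14: scan_readings returns 17
  15: intermediate pair 2, 17
  16: checkpoint: 2
  17: map_offsets: 4 entries, threshold 7
Execution walk:
  trim_outliers([9, 7, 8, 2]) -> 2  [called from tally_events, line 28]
  scan_readings([9, 7, 8, 2], 7) -> 17  [called from tally_events, line 29]
  pick_anchor(2, 2) -> 0  [called from tally_events, line 31]
  tally_events([9, 7, 8, 2], 7) -> 0  [called from main, line 56]
  fold_scores([9, 7, 8, 2], 7) -> 1  [called from map_offsets, line 42]
  map_offsets([9, 7, 8, 2], 7) -> 21  [called from main, line 58]
  process_batch(0, 21) -> 0  [called from main, line 60]
Log origin:
  1: emitted by main (line 55)
  2: emitted by tally_events (line 27)
  3: emitted by trim_outliers (line 2)
  4-7: emitted by trim_outliers (line 7)
  8: emitted by trim_outliers (line 8)
  9: emitted by scan_readings (line 12)
  10-13: emitted by scan_readings (line 17)
  14: emitted by scan_readings (line 18)
  15: emitted by tally_events (line 30)
  16: emitted by main (line 57)
  17: emitted by map_offsets (line 41)
  18: emitted by fold_scores (line 34)
  19: emitted by fold_scores (line 37)
  20: emitted by main (line 59)
  21: emitted by process_batch (line 47)
A correct fix: line 31: replace `pick_anchor(pos, pos)` with `pick_anchor(pos, floor)`.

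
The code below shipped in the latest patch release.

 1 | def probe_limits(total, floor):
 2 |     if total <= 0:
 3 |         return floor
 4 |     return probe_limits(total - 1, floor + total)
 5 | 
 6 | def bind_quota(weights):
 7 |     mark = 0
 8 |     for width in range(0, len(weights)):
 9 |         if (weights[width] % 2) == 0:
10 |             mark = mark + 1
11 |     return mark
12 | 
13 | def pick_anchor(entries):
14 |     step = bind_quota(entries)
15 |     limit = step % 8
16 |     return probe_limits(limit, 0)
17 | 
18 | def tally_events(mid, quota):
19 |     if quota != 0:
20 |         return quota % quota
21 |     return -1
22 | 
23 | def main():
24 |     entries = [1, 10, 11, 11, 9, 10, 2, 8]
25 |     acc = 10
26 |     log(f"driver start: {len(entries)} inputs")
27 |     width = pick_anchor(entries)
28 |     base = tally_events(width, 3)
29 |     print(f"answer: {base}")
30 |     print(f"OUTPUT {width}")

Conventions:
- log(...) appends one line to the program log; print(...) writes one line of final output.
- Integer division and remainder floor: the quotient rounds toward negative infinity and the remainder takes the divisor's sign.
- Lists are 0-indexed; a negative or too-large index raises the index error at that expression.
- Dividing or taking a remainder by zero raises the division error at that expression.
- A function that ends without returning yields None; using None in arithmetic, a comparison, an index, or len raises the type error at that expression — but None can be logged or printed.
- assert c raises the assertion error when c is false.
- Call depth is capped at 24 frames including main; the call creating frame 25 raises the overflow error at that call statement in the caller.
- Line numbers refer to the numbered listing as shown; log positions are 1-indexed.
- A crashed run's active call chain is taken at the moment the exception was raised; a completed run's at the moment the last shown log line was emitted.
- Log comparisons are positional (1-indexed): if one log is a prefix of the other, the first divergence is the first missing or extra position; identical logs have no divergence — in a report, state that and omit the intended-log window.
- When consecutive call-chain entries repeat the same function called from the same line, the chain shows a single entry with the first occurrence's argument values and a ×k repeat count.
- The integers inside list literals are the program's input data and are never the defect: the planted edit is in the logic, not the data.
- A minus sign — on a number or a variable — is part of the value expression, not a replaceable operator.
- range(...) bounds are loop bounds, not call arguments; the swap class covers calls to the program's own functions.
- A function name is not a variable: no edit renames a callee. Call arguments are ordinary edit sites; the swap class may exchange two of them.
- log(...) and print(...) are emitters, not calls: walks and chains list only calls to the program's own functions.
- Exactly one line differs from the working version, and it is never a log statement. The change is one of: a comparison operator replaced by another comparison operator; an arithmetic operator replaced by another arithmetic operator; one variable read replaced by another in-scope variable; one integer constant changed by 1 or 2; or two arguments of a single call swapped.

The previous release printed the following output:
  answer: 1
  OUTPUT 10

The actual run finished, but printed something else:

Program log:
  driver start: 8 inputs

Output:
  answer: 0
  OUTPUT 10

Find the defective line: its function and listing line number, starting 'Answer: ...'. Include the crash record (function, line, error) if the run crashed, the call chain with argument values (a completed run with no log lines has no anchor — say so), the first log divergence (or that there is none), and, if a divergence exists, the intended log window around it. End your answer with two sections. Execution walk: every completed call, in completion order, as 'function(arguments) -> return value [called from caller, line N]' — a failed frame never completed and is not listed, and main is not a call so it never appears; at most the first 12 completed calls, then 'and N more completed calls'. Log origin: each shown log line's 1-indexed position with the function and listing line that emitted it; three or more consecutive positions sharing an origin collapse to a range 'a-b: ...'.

Answer: the defect is in tally_events at line 20.
Key observation: Log streams are identical — the defect surfaces only in the printed output.
Call chain: main.
First divergence: none (the log streams are identical).
Execution walk:
  bind_quota([1, 10, 11, 11, 9, 10, 2, 8]) -> 4  [called from pick_anchor, line 14]
  probe_limits(0, 10) -> 10  [called from probe_limits, line 4]
  probe_limits(1, 9) -> 10  [called from probe_limits, line 4]
  probe_limits(2, 7) -> 10  [called from probe_limits, line 4]
  probe_limits(3, 4) -> 10  [called from probe_limits, line 4]
  probe_limits(4, 0) -> 10  [called from pick_anchor, line 16]
  pick_anchor([1, 10, 11, 11, 9, 10, 2, 8]) -> 10  [called from main, line 27]
  tally_events(10, 3) -> 0  [called from main, line 28]
Origin of each log line:
  1: logged in main at line 26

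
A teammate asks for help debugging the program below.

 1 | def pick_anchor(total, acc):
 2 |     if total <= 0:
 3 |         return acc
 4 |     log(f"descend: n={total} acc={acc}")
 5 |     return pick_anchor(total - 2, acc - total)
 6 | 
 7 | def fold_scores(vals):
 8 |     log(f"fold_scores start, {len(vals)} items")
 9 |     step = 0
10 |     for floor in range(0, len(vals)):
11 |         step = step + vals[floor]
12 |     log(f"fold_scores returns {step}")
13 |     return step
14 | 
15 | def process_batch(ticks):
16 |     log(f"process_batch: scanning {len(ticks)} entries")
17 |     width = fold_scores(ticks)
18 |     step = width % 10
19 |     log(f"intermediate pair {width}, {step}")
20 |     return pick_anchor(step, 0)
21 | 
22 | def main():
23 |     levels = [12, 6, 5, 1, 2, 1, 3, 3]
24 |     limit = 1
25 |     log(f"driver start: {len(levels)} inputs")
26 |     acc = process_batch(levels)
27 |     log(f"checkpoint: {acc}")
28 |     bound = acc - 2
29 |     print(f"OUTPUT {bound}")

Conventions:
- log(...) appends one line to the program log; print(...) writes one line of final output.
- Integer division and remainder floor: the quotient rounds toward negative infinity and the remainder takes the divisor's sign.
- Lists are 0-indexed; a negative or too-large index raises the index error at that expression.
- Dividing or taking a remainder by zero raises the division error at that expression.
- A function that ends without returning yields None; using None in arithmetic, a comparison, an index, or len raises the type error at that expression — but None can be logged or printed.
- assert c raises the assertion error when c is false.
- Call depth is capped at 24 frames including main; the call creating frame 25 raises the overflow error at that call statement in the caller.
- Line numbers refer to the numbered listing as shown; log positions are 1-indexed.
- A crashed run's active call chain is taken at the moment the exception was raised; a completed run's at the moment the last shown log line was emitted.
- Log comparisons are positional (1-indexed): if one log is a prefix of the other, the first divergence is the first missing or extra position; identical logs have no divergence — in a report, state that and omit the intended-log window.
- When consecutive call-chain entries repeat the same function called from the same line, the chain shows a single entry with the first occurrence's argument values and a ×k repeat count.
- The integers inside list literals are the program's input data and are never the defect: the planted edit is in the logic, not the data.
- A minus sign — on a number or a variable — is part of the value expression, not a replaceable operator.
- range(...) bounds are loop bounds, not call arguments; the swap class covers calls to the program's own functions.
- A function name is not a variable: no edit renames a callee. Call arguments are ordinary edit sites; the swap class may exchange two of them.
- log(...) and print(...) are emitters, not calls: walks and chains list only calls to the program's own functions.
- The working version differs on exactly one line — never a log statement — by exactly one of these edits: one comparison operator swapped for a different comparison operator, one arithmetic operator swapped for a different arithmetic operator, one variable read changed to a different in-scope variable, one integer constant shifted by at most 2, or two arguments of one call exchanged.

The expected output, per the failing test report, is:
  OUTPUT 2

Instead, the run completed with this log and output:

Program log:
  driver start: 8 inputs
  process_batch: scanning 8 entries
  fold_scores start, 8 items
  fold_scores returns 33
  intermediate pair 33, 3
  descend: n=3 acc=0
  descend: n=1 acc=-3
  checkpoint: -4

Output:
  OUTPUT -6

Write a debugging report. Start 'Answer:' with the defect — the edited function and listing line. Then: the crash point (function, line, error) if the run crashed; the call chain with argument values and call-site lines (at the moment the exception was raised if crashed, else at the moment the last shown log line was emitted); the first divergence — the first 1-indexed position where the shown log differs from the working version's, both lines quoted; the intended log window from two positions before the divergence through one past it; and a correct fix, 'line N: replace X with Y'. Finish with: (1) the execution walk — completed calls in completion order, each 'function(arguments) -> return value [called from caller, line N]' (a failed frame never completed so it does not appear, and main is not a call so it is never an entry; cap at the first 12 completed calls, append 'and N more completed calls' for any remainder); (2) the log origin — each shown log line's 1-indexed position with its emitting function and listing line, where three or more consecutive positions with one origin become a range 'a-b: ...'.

Answer: the defect is in pick_anchor at line 5.
Key fact: The earliest visible damage is log position 7 — 'descend: n=1 acc=-3' rather than the intended 'descend: n=1 acc=3'.
Call chain: main.
First divergence: position 7 — the shown line 'descend: n=1 acc=-3' should read 'descend: n=1 acc=3'.
Intended log window:
  5: intermediate pair 33, 3
  6: descend: n=3 acc=0
  7: descend: n=1 acc=3
  8: checkpoint: 4
Execution walk:
  fold_scores([12, 6, 5, 1, 2, 1, 3, 3]) -> 33  [called from process_batch, line 17]
  pick_anchor(-1, -4) -> -4  [called from pick_anchor, line 5]
  pick_anchor(1, -3) -> -4  [called from pick_anchor, line 5]
  pick_anchor(3, 0) -> -4  [called from process_batch, line 20]
  process_batch([12, 6, 5, 1, 2, 1, 3, 3]) -> -4  [called from main, line 26]
Log origins:
  1: logged in main at line 25
  2: logged in process_batch at line 16
  3: logged in fold_scores at line 8
  4: logged in fold_scores at line 12
  5: logged in process_batch at line 19
  6: logged in pick_anchor at line 4
  7: logged in pick_anchor at line 4
  8: logged in main at line 27
A correct fix: line 5: replace `acc - total` with `acc + total`.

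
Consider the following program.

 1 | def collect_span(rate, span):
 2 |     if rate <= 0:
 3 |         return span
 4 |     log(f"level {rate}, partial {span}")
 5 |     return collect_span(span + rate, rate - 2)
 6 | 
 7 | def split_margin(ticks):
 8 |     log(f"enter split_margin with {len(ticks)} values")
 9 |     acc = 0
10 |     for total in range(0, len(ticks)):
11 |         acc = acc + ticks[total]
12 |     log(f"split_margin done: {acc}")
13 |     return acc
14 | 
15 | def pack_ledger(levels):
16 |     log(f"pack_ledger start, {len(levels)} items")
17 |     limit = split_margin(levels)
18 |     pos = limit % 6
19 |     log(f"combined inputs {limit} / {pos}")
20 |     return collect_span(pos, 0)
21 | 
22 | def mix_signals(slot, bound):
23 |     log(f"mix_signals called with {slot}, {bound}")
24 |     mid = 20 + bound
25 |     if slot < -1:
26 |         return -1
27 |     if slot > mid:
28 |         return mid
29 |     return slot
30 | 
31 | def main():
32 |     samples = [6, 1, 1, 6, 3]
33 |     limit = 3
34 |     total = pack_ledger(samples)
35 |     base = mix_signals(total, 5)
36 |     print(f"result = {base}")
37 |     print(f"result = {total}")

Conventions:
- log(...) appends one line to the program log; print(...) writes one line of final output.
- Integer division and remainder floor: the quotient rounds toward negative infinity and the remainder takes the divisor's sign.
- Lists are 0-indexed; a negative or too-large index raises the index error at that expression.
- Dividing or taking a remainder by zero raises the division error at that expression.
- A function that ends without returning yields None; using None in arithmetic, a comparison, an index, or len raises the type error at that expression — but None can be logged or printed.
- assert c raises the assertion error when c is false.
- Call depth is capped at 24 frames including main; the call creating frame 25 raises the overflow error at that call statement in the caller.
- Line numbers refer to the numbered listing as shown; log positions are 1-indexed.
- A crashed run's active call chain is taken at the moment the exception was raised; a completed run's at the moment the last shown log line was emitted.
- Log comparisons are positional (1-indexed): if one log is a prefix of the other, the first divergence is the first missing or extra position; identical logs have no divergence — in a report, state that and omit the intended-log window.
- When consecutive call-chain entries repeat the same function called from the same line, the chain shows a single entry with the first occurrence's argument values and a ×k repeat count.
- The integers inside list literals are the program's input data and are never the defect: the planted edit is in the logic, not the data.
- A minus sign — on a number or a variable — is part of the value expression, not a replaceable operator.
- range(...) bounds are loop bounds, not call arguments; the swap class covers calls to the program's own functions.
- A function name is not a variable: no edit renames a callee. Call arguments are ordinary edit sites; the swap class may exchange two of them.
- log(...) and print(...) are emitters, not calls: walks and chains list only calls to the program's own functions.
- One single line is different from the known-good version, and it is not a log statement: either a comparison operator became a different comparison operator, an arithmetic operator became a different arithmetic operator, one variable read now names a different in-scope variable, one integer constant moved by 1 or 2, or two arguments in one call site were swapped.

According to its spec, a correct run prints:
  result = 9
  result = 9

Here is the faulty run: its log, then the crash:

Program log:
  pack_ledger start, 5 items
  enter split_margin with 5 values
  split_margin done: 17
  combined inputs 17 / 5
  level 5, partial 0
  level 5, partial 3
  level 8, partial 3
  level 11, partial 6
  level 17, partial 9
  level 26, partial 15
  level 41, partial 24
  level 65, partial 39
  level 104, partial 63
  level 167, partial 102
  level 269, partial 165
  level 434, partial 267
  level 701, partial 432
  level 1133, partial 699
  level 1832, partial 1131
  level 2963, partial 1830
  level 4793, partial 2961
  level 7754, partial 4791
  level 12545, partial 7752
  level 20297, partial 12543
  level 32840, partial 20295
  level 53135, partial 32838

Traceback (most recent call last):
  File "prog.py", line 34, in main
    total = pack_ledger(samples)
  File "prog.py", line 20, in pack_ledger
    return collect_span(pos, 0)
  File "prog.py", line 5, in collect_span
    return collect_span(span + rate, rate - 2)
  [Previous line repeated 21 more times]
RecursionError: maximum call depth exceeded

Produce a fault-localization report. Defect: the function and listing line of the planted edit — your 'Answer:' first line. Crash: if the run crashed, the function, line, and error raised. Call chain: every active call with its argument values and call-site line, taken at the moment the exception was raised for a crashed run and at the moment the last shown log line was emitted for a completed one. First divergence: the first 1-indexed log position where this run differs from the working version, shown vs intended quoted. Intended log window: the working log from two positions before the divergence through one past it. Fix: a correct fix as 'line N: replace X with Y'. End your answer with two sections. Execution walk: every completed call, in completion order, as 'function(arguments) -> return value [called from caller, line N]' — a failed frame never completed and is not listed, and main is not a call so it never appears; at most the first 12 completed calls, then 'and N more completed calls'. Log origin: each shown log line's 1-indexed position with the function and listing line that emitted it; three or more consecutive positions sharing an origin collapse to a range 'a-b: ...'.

Answer: the defect is in collect_span at line 5.
Core observation: Position 6 is the first bad log line: 'level 5, partial 3' should read 'level 3, partial 5'.
Crash: collect_span, line 5, RecursionError.
Call chain: main -> pack_ledger([6, 1, 1, 6, 3]) (called at line 34) -> collect_span(5, 0) (called at line 20) -> collect_span(5, 3) (called at line 5) ×21.
First divergence: position 6 — the shown line 'level 5, partial 3' should read 'level 3, partial 5'.
Intended log window:
  4: combined inputs 17 / 5
  5: level 5, partial 0
  6: level 3, partial 5
  7: level 1, partial 8
Execution walk:
  split_margin([6, 1, 1, 6, 3]) -> 17  [called from pack_ledger, line 17]
Log origins:
  1: logged in pack_ledger at line 16
  2: logged in split_margin at line 8
  3: logged in split_margin at line 12
  4: logged in pack_ledger at line 19
  5-26: logged in collect_span at line 4
A correct fix: line 5: replace `collect_span(span + rate, rate - 2)` with `collect_span(rate - 2, span + rate)`.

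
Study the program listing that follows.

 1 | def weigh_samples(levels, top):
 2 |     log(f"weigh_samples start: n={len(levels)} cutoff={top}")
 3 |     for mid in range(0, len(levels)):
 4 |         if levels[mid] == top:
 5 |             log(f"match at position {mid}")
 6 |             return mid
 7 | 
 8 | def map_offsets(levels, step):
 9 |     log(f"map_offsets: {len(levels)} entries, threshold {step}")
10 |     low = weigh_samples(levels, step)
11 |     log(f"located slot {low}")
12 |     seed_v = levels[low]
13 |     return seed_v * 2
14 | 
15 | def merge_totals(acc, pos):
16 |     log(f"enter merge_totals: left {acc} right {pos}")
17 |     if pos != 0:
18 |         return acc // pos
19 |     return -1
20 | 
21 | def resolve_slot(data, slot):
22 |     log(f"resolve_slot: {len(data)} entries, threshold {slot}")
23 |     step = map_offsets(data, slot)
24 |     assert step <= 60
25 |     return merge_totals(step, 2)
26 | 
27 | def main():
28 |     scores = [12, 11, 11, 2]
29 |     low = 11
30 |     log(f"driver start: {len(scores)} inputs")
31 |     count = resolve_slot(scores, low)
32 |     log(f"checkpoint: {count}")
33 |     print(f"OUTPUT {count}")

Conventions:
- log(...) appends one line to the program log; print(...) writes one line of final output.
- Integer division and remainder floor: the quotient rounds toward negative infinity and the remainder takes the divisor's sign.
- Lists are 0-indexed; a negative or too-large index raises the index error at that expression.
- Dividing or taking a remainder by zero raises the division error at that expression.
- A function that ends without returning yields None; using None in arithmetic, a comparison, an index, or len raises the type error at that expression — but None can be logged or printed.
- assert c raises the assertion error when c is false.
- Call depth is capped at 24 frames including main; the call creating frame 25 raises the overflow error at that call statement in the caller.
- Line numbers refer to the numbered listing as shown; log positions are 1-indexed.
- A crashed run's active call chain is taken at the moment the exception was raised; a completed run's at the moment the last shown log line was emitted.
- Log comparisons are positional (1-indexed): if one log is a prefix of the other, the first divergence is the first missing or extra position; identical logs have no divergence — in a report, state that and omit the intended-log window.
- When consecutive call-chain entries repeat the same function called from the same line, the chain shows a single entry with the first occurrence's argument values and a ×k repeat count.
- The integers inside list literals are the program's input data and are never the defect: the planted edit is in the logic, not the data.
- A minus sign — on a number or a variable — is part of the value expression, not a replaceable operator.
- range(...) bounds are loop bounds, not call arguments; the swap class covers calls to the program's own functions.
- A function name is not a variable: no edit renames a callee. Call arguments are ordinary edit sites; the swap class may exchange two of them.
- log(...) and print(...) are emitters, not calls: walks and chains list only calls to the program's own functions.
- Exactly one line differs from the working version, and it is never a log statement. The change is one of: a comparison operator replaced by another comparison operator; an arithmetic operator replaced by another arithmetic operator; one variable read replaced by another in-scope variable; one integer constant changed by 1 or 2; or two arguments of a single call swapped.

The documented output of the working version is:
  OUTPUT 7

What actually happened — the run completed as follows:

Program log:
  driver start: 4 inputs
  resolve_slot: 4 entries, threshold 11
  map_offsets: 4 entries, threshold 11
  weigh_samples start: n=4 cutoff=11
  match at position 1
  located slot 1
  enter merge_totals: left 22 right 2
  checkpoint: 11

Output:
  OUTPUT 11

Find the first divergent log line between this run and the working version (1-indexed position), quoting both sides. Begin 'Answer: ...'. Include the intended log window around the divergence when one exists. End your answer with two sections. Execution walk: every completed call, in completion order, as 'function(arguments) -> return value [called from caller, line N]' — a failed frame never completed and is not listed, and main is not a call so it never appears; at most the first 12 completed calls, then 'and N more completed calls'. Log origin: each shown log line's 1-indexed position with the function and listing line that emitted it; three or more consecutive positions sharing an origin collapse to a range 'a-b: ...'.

Answer: position 7 — the shown line 'enter merge_totals: left 22 right 2' should read 'enter merge_totals: left 22 right 3'.
Intended log window:
  5: match at position 1
  6: located slot 1
  7: enter merge_totals: left 22 right 3
  8: checkpoint: 7
Execution walk:
  weigh_samples([12, 11, 11, 2], 11) -> 1  [called from map_offsets, line 10]
  map_offsets([12, 11, 11, 2], 11) -> 22  [called from resolve_slot, line 23]
  merge_totals(22, 2) -> 11  [called from resolve_slot, line 25]
  resolve_slot([12, 11, 11, 2], 11) -> 11  [called from main, line 31]
Log origin:
  1: logged in main at line 30
  2: logged in resolve_slot at line 22
  3: logged in map_offsets at line 9
  4: logged in weigh_samples at line 2
  5: logged in weigh_samples at line 5
  6: logged in map_offsets at line 11
  7: logged in merge_totals at line 16
  8: logged in main at line 32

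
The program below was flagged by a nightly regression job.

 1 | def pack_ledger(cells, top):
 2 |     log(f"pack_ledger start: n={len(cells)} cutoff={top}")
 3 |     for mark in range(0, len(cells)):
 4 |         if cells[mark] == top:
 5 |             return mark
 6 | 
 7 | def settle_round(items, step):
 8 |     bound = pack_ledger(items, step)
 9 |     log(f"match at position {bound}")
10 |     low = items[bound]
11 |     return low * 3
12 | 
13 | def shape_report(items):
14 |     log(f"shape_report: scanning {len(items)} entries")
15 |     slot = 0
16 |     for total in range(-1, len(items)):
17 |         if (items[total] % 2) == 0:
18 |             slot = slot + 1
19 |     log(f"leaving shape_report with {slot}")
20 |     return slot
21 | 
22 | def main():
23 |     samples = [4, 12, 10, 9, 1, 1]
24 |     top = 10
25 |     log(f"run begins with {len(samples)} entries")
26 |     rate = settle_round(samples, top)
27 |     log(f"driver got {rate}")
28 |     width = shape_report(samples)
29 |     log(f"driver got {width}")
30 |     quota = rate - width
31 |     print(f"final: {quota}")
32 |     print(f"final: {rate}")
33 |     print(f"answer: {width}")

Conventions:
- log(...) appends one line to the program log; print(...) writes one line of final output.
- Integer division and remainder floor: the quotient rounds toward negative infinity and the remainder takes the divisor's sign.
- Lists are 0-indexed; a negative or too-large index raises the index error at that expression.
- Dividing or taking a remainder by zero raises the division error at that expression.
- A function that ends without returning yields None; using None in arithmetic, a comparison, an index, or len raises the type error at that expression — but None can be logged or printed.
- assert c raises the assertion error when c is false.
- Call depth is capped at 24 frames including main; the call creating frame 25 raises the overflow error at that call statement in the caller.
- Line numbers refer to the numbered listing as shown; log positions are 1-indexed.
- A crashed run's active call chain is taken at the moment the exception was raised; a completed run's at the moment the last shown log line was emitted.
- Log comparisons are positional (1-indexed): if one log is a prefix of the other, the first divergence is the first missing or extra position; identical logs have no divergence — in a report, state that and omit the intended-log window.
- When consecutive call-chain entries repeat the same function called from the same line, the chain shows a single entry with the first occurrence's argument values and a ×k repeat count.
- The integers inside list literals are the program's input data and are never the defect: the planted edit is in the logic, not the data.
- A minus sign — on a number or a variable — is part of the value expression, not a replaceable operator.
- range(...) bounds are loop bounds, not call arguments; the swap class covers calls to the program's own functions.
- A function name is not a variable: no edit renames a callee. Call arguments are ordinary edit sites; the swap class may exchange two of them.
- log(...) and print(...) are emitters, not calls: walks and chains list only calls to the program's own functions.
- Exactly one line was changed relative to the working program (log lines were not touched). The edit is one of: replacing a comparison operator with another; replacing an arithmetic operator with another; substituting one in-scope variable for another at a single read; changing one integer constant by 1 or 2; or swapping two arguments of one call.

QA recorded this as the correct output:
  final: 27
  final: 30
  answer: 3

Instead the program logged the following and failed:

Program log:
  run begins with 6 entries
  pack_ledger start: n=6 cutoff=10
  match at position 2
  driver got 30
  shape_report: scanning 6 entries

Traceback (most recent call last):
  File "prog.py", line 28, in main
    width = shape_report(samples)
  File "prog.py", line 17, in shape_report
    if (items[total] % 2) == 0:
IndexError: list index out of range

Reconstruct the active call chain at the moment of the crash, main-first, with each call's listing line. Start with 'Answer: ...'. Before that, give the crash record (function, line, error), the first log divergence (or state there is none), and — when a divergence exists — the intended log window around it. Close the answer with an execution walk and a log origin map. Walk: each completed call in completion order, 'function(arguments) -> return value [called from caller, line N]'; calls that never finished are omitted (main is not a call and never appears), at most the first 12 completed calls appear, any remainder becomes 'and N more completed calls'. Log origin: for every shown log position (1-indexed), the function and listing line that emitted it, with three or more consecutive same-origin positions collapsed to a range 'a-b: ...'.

Answer: main -> shape_report (called at line 28).
Key observation: The shown log is a 5-line prefix of the intended one, whose next entry is 'leaving shape_report with 3'.
Crash: shape_report, line 17, IndexError.
First divergence: position 6 — after 5 matching lines the faulty run goes silent; intended next line 'leaving shape_report with 3'.
Intended log window:
  4: driver got 30
  5: shape_report: scanning 6 entries
  6: leaving shape_report with 3
  7: driver got 3
Execution walk:
  pack_ledger([4, 12, 10, 9, 1, 1], 10) -> 2  [called from settle_round, line 8]
  settle_round([4, 12, 10, 9, 1, 1], 10) -> 30  [called from main, line 26]
Origin of each log line:
  1: logged in main at line 25
  2: logged in pack_ledger at line 2
  3: logged in settle_round at line 9
  4: logged in main at line 27
  5: logged in shape_report at line 14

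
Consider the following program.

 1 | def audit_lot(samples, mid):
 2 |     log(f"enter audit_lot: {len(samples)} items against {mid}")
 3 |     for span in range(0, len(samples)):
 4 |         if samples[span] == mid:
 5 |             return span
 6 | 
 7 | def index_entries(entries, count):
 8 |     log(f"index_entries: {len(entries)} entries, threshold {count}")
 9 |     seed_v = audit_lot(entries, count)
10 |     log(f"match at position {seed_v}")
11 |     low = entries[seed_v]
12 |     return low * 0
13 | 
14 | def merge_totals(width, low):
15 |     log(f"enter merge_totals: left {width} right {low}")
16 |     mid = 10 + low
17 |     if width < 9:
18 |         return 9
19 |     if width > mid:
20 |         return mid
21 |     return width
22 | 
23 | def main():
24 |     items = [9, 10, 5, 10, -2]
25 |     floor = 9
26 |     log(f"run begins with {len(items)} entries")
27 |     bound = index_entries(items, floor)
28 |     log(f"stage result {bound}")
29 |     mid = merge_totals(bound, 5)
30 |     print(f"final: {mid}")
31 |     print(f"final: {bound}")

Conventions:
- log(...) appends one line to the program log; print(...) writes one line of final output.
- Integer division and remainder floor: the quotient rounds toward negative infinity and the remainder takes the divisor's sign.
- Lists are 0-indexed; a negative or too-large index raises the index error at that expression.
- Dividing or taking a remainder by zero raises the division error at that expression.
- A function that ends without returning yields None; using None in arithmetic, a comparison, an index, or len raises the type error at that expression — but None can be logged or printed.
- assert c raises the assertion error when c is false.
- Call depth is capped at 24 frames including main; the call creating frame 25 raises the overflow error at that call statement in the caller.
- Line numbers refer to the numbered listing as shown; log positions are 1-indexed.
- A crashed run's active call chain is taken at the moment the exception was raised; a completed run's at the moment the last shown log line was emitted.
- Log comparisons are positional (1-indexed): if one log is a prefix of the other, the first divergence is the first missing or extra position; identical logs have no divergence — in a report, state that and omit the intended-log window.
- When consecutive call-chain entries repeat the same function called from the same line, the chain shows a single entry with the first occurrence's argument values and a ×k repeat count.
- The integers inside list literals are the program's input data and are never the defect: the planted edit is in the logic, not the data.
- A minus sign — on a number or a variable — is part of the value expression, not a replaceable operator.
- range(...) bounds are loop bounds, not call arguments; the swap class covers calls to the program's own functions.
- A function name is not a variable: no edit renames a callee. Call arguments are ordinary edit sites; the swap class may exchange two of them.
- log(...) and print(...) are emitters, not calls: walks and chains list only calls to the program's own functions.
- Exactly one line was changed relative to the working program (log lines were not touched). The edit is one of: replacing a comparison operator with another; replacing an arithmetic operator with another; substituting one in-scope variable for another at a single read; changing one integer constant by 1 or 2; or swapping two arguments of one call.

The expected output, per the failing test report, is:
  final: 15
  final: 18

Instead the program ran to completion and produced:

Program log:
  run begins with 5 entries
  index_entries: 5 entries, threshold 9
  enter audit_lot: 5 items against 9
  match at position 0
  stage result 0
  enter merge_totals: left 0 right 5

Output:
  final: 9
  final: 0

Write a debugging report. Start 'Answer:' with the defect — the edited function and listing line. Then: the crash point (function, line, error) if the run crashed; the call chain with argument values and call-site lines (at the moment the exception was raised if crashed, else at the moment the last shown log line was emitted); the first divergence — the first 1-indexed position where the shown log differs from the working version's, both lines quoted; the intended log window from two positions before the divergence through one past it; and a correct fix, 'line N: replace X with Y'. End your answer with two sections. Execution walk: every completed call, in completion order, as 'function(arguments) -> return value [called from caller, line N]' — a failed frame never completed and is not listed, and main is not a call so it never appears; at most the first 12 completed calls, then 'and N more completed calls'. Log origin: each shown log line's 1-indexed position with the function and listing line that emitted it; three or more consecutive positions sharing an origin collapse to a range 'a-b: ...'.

Answer: the defect is in index_entries at line 12.
Key fact: Everything matches until log position 5, which reads 'stage result 0' in place of 'stage result 18'.
Call chain: main -> merge_totals(0, 5) (called at line 29).
First divergence: position 5 — shown 'stage result 0', intended 'stage result 18'.
Intended log window:
  3: enter audit_lot: 5 items against 9
  4: match at position 0
  5: stage result 18
  6: enter merge_totals: left 18 right 5
Execution walk:
  audit_lot([9, 10, 5, 10, -2], 9) -> 0  [called from index_entries, line 9]
  index_entries([9, 10, 5, 10, -2], 9) -> 0  [called from main, line 27]
  merge_totals(0, 5) -> 9  [called from main, line 29]
Log origins:
  1 — main, line 26
  2 — index_entries, line 8
  3 — audit_lot, line 2
  4 — index_entries, line 10
  5 — main, line 28
  6 — merge_totals, line 15
A correct fix: line 12: replace `0` with `2`.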